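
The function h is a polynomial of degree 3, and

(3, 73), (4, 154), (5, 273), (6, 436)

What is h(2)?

Write h(k) = ak³ + bk² + ck + d; the 4 given values yield a linear system in the 4 coefficients.
Solving, h(k) = k³ + 7k² - 5k - 2.
Then h(2) = 24.

24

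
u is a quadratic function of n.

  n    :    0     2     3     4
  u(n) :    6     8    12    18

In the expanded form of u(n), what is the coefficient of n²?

1

Write u(n) = an² + bn + c; the 4 given values yield a linear system in the 3 coefficients.
Solving, u(n) = n² - n + 6.
The coefficient of n² is 1.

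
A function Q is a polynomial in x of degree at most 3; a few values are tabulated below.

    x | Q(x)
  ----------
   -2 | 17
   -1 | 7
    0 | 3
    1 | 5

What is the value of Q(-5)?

First differences: -10, -4, 2. Second differences: 6, 6.
Level-2 differences are constant, so Q has degree 2.
Fitting a degree-2 polynomial gives Q(x) = 3x² - x + 3.
Then Q(-5) = 83.

83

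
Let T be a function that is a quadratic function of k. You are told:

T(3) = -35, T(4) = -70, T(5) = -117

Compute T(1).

-1

Write T(k) = ak² + bk + c; the 3 given values yield a linear system in the 3 coefficients.
Solving, T(k) = -6k² + 7k - 2.
Then T(1) = -1.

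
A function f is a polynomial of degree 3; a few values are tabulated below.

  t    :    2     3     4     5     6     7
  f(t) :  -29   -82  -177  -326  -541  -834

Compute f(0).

First differences: -53, -95, -149, -215, -293. Second differences: -42, -54, -66, -78. Third differences: -12, -12, -12.
Level-3 differences are constant, so f has degree 3.
Fitting a degree-3 polynomial gives f(t) = -2t³ - 3t² - 1.
Then f(0) = -1.

-1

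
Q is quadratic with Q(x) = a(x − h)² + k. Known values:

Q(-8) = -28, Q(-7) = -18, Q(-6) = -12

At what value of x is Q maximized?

First differences 10, 6; second difference -4 = 2a, so a = -2.
Expanding, the x-coefficient is −2ah = 4h; matching it to the data gives h = -5, and then k = -10.
So Q(x) = -2(x + 5)² − 10.
Hence h = -5.

-5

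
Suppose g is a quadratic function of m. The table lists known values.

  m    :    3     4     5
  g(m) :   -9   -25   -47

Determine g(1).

Write g(m) = am² + bm + c; the 3 given values yield a linear system in the 3 coefficients.
Solving, g(m) = -3m² + 5m + 3.
Then g(1) = 5.

5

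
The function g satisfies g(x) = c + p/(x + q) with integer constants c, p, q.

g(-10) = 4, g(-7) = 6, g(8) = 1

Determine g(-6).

8

(g(x) − c)(x + q) = p for each data point; the three points give a linear system in c and q, then p follows.
Solving: c = 2, q = 4, p = -12, so g(x) = 2 − 12/(x + 4).
Then g(-6) = 2 − 12/(-2) = 8.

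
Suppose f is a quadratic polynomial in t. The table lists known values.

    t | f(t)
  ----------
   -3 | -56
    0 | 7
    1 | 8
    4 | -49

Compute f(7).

Write f(t) = at² + bt + c; the 4 given values yield a linear system in the 3 coefficients.
Solving, f(t) = -5t² + 6t + 7.
Then f(7) = -196.

-196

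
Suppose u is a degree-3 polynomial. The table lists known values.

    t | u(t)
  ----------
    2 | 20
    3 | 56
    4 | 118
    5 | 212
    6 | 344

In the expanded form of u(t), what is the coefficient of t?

-3

Write u(t) = at³ + bt² + ct + d; the 5 given values yield a linear system in the 4 coefficients.
Solving, u(t) = t³ + 4t² - 3t + 2.
The coefficient of t is -3.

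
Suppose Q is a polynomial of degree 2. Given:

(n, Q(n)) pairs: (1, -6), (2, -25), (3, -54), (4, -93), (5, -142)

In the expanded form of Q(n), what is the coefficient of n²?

-5

First differences: -19, -29, -39, -49. Second differences: -10, -10, -10.
Level-2 differences are constant, so Q has degree 2.
Fitting a degree-2 polynomial gives Q(n) = -5n² - 4n + 3.
The coefficient of n² is -5.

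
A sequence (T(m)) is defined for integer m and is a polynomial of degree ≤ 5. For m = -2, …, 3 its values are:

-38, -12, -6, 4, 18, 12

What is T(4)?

-62

First differences: 26, 6, 10, 14, -6. Second differences: -20, 4, 4, -20. Third differences: 24, 0, -24. Fourth differences: -24, -24.
Level-4 differences are constant, so T has degree 4.
Fitting a degree-4 polynomial gives T(m) = -m^4 + 2m³ + 3m² + 6m - 6.
Then T(4) = -62.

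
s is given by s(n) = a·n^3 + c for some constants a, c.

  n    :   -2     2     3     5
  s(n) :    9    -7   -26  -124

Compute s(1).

From s(-2) = 9 and s(2) = -7: -8a + c = 9 and 8a + c = -7.
Subtracting: 16a = -16, so a = -1; then c = 9 − (-1)·(-8) = 1.
So s(n) = -1n³ + 1, and s(1) = 0.

0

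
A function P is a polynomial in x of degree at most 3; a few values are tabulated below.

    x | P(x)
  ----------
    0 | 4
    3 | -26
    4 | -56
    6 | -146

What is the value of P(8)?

-276

Write P(x) = ax³ + bx² + cx + d; the 4 given values yield a linear system in the 4 coefficients.
Solving, the leading coefficient vanishes, and P(x) = -5x² + 5x + 4.
Then P(8) = -276.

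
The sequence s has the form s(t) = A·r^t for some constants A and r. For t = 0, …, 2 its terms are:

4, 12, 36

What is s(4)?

Consecutive ratio: 12/4 = 3, and 36/12 = 3, so r = 3.
Then A·3^0 = 4 gives A = 4, and s(t) = 4·3^t.
s(4) = 4·3^4 = 324.

324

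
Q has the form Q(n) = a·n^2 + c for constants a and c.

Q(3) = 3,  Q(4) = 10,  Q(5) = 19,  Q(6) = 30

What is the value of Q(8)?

From Q(3) = 3 and Q(4) = 10: 9a + c = 3 and 16a + c = 10.
Subtracting: 7a = 7, so a = 1; then c = 3 − 1·9 = -6.
So Q(n) = 1n² − 6, and Q(8) = 58.

58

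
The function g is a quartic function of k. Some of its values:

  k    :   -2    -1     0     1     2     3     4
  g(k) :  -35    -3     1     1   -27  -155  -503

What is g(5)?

-1239

Write g(k) = ak^4 + bk³ + ck² + dk + e; the 7 given values yield a linear system in the 5 coefficients.
Solving, g(k) = -2k^4 + 2k + 1.
Then g(5) = -1239.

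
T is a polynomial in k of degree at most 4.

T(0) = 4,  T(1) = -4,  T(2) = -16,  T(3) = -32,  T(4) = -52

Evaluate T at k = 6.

-104

Write T(k) = ak^4 + bk³ + ck² + dk + e; the 5 given values yield a linear system in the 5 coefficients.
Solving, the top 2 coefficients vanish, and T(k) = -2k² - 6k + 4.
Then T(6) = -104.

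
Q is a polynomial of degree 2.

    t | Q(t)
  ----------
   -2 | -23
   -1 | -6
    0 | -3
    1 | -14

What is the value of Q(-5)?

First differences: 17, 3, -11. Second differences: -14, -14.
Level-2 differences are constant, so Q has degree 2.
Fitting a degree-2 polynomial gives Q(t) = -7t² - 4t - 3.
Then Q(-5) = -158.

-158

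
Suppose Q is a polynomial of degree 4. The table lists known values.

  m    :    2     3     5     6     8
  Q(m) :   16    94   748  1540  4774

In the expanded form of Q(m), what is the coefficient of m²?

Write Q(m) = am^4 + bm³ + cm² + dm + e; the 5 given values yield a linear system in the 5 coefficients.
Solving, Q(m) = m^4 + 2m³ - 6m² + 5m - 2.
The coefficient of m² is -6.

-6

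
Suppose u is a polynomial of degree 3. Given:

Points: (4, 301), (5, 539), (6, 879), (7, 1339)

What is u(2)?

Write u(n) = an³ + bn² + cn + d; the 4 given values yield a linear system in the 4 coefficients.
Solving, u(n) = 3n³ + 6n² + n + 9.
Then u(2) = 59.

59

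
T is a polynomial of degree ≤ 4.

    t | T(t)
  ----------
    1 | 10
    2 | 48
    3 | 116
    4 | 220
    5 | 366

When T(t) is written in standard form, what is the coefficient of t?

First differences: 38, 68, 104, 146. Second differences: 30, 36, 42. Third differences: 6, 6.
Level-3 differences are constant, so T has degree 3.
Fitting a degree-3 polynomial gives T(t) = t³ + 9t² + 4t - 4.
The coefficient of t is 4.

4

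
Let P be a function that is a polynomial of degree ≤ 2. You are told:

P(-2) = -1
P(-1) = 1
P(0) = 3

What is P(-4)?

-5

First differences: 2, 2.
Level-1 differences are constant, so P has degree 1.
Fitting a degree-1 polynomial gives P(x) = 2x + 3.
Then P(-4) = -5.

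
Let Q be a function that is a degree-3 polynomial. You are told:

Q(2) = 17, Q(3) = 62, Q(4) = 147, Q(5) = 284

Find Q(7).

Write Q(m) = am³ + bm² + cm + d; the 4 given values yield a linear system in the 4 coefficients.
Solving, Q(m) = 2m³ + 2m² - 3m - 1.
Then Q(7) = 762.

762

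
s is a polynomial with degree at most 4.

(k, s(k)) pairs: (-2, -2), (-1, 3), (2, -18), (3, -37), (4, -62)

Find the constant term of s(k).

2

Write s(k) = ak^4 + bk³ + ck² + dk + e; the 5 given values yield a linear system in the 5 coefficients.
Solving, the top 2 coefficients vanish, and s(k) = -3k² - 4k + 2.
The constant term is s(0) = 2.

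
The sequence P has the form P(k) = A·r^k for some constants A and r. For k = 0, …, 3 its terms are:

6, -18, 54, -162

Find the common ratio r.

Consecutive ratio: -18/6 = -3, and 54/(-18) = -3, so r = -3.
Then A·(-3)^0 = 6 gives A = 6, and P(k) = 6·(-3)^k.

-3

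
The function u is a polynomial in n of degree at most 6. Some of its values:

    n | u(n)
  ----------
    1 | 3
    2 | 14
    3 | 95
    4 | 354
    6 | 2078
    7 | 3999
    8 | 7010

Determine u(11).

Write u(n) = an^6 + bn^5 + cn^4 + dn³ + en² + pn + q; the 7 given values yield a linear system in the 7 coefficients.
Solving, the top 2 coefficients vanish, and u(n) = 2n^4 - 2n³ - 3n² + 4n + 2.
Then u(11) = 26303.

26303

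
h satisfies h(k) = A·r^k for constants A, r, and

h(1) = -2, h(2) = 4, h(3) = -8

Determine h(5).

-32

Consecutive ratio: 4/(-2) = -2, and -8/4 = -2, so r = -2.
Then A·(-2)^1 = -2 gives A = 1, and h(k) = 1·(-2)^k.
h(5) = 1·(-2)^5 = -32.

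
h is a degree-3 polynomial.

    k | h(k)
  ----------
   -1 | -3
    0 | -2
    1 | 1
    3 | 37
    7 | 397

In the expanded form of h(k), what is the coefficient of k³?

Write h(k) = ak³ + bk² + ck + d; the 5 given values yield a linear system in the 4 coefficients.
Solving, h(k) = k³ + k² + k - 2.
The coefficient of k³ is 1.

1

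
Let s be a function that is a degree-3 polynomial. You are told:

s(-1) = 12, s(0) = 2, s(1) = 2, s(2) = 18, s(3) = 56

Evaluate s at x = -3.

First differences: -10, 0, 16, 38. Second differences: 10, 16, 22. Third differences: 6, 6.
Level-3 differences are constant, so s has degree 3.
Fitting a degree-3 polynomial gives s(x) = x³ + 5x² - 6x + 2.
Then s(-3) = 38.

38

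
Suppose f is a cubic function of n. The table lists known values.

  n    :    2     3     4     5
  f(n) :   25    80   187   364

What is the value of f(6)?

Write f(n) = an³ + bn² + cn + d; the 4 given values yield a linear system in the 4 coefficients.
Solving, f(n) = 3n³ - n² + 3n - 1.
Then f(6) = 629.

629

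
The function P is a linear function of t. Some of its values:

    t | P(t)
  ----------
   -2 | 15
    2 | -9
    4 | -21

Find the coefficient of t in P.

-6

Write P(t) = at + b; the 3 given values yield a linear system in the 2 coefficients.
Solving, P(t) = -6t + 3.
The coefficient of t is -6.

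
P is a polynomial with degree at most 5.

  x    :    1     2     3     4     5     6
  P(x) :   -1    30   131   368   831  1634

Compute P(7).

2915

Write P(x) = ax^5 + bx^4 + cx³ + dx² + ex + p; the 6 given values yield a linear system in the 6 coefficients.
Solving, the leading coefficient vanishes, and P(x) = x^4 + x³ + 4x² - 3x - 4.
Then P(7) = 2915.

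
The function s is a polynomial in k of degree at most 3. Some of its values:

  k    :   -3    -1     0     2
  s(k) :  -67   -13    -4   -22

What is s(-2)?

-34

Write s(k) = ak³ + bk² + ck + d; the 4 given values yield a linear system in the 4 coefficients.
Solving, the leading coefficient vanishes, and s(k) = -6k² + 3k - 4.
Then s(-2) = -34.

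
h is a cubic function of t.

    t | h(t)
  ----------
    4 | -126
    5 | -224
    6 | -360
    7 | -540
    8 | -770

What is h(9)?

Write h(t) = at³ + bt² + ct + d; the 5 given values yield a linear system in the 4 coefficients.
Solving, h(t) = -t³ - 4t² - t + 6.
Then h(9) = -1056.

-1056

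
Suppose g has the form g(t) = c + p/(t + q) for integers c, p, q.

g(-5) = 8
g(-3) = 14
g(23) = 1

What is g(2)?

(g(t) − c)(t + q) = p for each data point; the three points give a linear system in c and q, then p follows.
Solving: c = 2, q = 1, p = -24, so g(t) = 2 − 24/(t + 1).
Then g(2) = 2 − 24/3 = -6.

-6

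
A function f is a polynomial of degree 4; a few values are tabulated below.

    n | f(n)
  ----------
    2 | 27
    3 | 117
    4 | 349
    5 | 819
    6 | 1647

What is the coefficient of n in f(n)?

-3

Write f(n) = an^4 + bn³ + cn² + dn + e; the 5 given values yield a linear system in the 5 coefficients.
Solving, f(n) = n^4 + 2n³ - 2n² - 3n + 9.
The coefficient of n is -3.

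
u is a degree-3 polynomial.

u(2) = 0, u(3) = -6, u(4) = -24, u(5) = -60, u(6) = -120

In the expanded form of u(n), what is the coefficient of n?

First differences: -6, -18, -36, -60. Second differences: -12, -18, -24. Third differences: -6, -6.
Level-3 differences are constant, so u has degree 3.
Fitting a degree-3 polynomial gives u(n) = -n³ + 3n² - 2n.
The coefficient of n is -2.

-2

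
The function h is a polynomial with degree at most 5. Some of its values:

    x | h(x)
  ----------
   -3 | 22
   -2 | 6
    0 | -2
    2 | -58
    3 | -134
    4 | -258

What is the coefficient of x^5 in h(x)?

0

Write h(x) = ax^5 + bx^4 + cx³ + dx² + ex + p; the 6 given values yield a linear system in the 6 coefficients.
Solving, the top 2 coefficients vanish, and h(x) = -2x³ - 6x² - 8x - 2.
The coefficient of x^5 is 0.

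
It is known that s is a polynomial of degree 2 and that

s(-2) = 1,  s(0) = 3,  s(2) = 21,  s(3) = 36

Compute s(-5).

Write s(n) = an² + bn + c; the 4 given values yield a linear system in the 3 coefficients.
Solving, s(n) = 2n² + 5n + 3.
Then s(-5) = 28.

28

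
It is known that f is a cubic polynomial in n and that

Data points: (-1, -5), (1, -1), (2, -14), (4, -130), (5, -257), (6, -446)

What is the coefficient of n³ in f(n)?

-2

Write f(n) = an³ + bn² + cn + d; the 6 given values yield a linear system in the 4 coefficients.
Solving, f(n) = -2n³ - n² + 4n - 2.
The coefficient of n³ is -2.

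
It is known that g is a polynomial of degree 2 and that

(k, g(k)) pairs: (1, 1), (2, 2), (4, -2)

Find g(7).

Write g(k) = ak² + bk + c; the 3 given values yield a linear system in the 3 coefficients.
Solving, g(k) = -k² + 4k - 2.
Then g(7) = -23.

-23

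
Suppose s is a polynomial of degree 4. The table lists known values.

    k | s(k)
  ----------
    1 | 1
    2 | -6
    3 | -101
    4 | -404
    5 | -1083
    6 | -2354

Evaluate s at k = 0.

-8

First differences: -7, -95, -303, -679, -1271. Second differences: -88, -208, -376, -592. Third differences: -120, -168, -216. Fourth differences: -48, -48.
Level-4 differences are constant, so s has degree 4.
Fitting a degree-4 polynomial gives s(k) = -2k^4 + 6k² + 5k - 8.
Then s(0) = -8.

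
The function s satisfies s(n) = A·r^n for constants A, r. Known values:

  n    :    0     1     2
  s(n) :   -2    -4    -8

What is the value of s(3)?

-16

Consecutive ratio: -4/(-2) = 2, and -8/(-4) = 2, so r = 2.
Then A·2^0 = -2 gives A = -2, and s(n) = -2·2^n.
s(3) = -2·2^3 = -16.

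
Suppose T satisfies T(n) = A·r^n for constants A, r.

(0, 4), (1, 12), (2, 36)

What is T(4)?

324

Consecutive ratio: 12/4 = 3, and 36/12 = 3, so r = 3.
Then A·3^0 = 4 gives A = 4, and T(n) = 4·3^n.
T(4) = 4·3^4 = 324.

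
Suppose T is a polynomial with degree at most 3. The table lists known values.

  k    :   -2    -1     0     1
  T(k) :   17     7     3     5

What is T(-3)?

33

First differences: -10, -4, 2. Second differences: 6, 6.
Level-2 differences are constant, so T has degree 2.
Fitting a degree-2 polynomial gives T(k) = 3k² - k + 3.
Then T(-3) = 33.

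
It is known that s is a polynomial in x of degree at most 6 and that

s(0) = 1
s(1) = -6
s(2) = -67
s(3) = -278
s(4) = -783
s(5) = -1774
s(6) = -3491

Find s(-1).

2

Write s(x) = ax^6 + bx^5 + cx^4 + dx³ + ex² + px + q; the 7 given values yield a linear system in the 7 coefficients.
Solving, the top 2 coefficients vanish, and s(x) = -2x^4 - 4x³ - x² + 1.
Then s(-1) = 2.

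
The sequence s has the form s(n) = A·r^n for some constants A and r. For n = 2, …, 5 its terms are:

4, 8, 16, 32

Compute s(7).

128

Consecutive ratio: 8/4 = 2, and 16/8 = 2, so r = 2.
Then A·2^2 = 4 gives A = 1, and s(n) = 1·2^n.
s(7) = 1·2^7 = 128.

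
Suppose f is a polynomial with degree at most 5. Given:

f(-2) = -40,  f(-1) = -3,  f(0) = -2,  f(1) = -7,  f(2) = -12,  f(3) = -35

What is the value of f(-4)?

First differences: 37, 1, -5, -5, -23. Second differences: -36, -6, 0, -18. Third differences: 30, 6, -18. Fourth differences: -24, -24.
Level-4 differences are constant, so f has degree 4.
Fitting a degree-4 polynomial gives f(t) = -t^4 + 3t³ - 2t² - 5t - 2.
Then f(-4) = -462.

-462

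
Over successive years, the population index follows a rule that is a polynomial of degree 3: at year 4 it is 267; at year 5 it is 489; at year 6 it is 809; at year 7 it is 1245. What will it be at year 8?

1815

Write the value at m as f(m).
Write f(m) = am³ + bm² + cm + d; the 4 given values yield a linear system in the 4 coefficients.
Solving, f(m) = 3m³ + 4m² + 3m - 1.
Then f(8) = 1815.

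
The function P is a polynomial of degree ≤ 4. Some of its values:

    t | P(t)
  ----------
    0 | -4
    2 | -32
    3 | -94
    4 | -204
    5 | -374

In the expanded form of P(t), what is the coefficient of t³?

Write P(t) = at^4 + bt³ + ct² + dt + e; the 5 given values yield a linear system in the 5 coefficients.
Solving, the leading coefficient vanishes, and P(t) = -2t³ - 6t² + 6t - 4.
The coefficient of t³ is -2.

-2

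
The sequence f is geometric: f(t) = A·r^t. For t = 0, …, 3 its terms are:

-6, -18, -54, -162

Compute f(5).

Consecutive ratio: -18/(-6) = 3, and -54/(-18) = 3, so r = 3.
Then A·3^0 = -6 gives A = -6, and f(t) = -6·3^t.
f(5) = -6·3^5 = -1458.

-1458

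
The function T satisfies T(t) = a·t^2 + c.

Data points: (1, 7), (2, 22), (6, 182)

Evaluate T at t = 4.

From T(1) = 7 and T(2) = 22: 1a + c = 7 and 4a + c = 22.
Subtracting: 3a = 15, so a = 5; then c = 7 − 5·1 = 2.
So T(t) = 5t² + 2, and T(4) = 82.

82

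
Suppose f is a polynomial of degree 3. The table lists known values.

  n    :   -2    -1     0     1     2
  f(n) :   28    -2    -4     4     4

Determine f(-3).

First differences: -30, -2, 8, 0. Second differences: 28, 10, -8. Third differences: -18, -18.
Level-3 differences are constant, so f has degree 3.
Fitting a degree-3 polynomial gives f(n) = -3n³ + 5n² + 6n - 4.
Then f(-3) = 104.

104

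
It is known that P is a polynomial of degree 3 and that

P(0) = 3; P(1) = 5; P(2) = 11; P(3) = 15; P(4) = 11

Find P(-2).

35

First differences: 2, 6, 4, -4. Second differences: 4, -2, -8. Third differences: -6, -6.
Level-3 differences are constant, so P has degree 3.
Fitting a degree-3 polynomial gives P(t) = -t³ + 5t² - 2t + 3.
Then P(-2) = 35.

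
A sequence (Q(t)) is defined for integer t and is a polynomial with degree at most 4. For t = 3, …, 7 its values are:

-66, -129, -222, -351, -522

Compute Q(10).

-1347

Write Q(t) = at^4 + bt³ + ct² + dt + e; the 5 given values yield a linear system in the 5 coefficients.
Solving, the leading coefficient vanishes, and Q(t) = -t³ - 3t² - 5t + 3.
Then Q(10) = -1347.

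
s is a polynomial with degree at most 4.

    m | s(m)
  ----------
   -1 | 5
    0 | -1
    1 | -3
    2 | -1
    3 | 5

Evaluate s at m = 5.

Write s(m) = am^4 + bm³ + cm² + dm + e; the 5 given values yield a linear system in the 5 coefficients.
Solving, the top 2 coefficients vanish, and s(m) = 2m² - 4m - 1.
Then s(5) = 29.

29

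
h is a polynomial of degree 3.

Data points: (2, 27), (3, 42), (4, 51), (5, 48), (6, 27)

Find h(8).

-93

Write h(n) = an³ + bn² + cn + d; the 5 given values yield a linear system in the 4 coefficients.
Solving, h(n) = -n³ + 6n² + 4n + 3.
Then h(8) = -93.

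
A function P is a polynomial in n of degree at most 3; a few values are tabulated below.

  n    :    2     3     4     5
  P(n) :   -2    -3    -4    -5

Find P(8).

First differences: -1, -1, -1.
Level-1 differences are constant, so P has degree 1.
Fitting a degree-1 polynomial gives P(n) = -n.
Then P(8) = -8.

-8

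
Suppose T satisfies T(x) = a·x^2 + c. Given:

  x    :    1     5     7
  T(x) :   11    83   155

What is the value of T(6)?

From T(1) = 11 and T(5) = 83: 1a + c = 11 and 25a + c = 83.
Subtracting: 24a = 72, so a = 3; then c = 11 − 3·1 = 8.
So T(x) = 3x² + 8, and T(6) = 116.

116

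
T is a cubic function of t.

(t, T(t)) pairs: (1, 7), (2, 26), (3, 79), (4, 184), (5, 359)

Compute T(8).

1484

First differences: 19, 53, 105, 175. Second differences: 34, 52, 70. Third differences: 18, 18.
Level-3 differences are constant, so T has degree 3.
Fitting a degree-3 polynomial gives T(t) = 3t³ - t² + t + 4.
Then T(8) = 1484.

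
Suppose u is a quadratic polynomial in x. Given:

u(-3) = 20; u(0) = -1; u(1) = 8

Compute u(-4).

43

Write u(x) = ax² + bx + c; the 3 given values yield a linear system in the 3 coefficients.
Solving, u(x) = 4x² + 5x - 1.
Then u(-4) = 43.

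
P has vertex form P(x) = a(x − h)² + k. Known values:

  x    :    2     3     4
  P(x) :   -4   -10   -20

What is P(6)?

-52

First differences -6, -10; second difference -4 = 2a, so a = -2.
Expanding, the x-coefficient is −2ah = 4h; matching it to the data gives h = 1, and then k = -2.
So P(x) = -2(x − 1)² − 2.
P(6) = -2·5² − 2 = -52.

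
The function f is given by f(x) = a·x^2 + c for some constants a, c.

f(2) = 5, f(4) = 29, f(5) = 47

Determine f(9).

159

From f(2) = 5 and f(4) = 29: 4a + c = 5 and 16a + c = 29.
Subtracting: 12a = 24, so a = 2; then c = 5 − 2·4 = -3.
So f(x) = 2x² − 3, and f(9) = 159.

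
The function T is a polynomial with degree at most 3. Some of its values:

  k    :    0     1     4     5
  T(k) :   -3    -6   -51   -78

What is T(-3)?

-30

Write T(k) = ak³ + bk² + ck + d; the 4 given values yield a linear system in the 4 coefficients.
Solving, the leading coefficient vanishes, and T(k) = -3k² - 3.
Then T(-3) = -30.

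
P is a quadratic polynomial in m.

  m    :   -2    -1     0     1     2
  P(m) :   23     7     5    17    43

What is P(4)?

First differences: -16, -2, 12, 26. Second differences: 14, 14, 14.
Level-2 differences are constant, so P has degree 2.
Fitting a degree-2 polynomial gives P(m) = 7m² + 5m + 5.
Then P(4) = 137.

137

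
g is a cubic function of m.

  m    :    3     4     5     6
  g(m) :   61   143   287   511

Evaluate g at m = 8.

Write g(m) = am³ + bm² + cm + d; the 4 given values yield a linear system in the 4 coefficients.
Solving, g(m) = 3m³ - 5m² + 6m + 7.
Then g(8) = 1271.

1271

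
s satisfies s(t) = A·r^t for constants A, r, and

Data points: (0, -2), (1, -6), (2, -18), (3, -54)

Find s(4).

-162

Consecutive ratio: -6/(-2) = 3, and -18/(-6) = 3, so r = 3.
Then A·3^0 = -2 gives A = -2, and s(t) = -2·3^t.
s(4) = -2·3^4 = -162.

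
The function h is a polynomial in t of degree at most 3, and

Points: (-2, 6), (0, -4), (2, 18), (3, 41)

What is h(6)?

Write h(t) = at³ + bt² + ct + d; the 4 given values yield a linear system in the 4 coefficients.
Solving, the leading coefficient vanishes, and h(t) = 4t² + 3t - 4.
Then h(6) = 158.

158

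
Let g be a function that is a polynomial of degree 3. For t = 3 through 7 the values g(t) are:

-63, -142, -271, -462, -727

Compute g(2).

-22

First differences: -79, -129, -191, -265. Second differences: -50, -62, -74. Third differences: -12, -12.
Level-3 differences are constant, so g has degree 3.
Fitting a degree-3 polynomial gives g(t) = -2t³ - t² + 2t - 6.
Then g(2) = -22.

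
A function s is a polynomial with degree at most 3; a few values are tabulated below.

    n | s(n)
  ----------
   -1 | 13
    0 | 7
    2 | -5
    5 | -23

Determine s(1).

Write s(n) = an³ + bn² + cn + d; the 4 given values yield a linear system in the 4 coefficients.
Solving, the top 2 coefficients vanish, and s(n) = -6n + 7.
Then s(1) = 1.

1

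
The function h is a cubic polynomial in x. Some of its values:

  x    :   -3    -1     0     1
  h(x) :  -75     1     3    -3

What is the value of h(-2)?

Write h(x) = ax³ + bx² + cx + d; the 4 given values yield a linear system in the 4 coefficients.
Solving, h(x) = 2x³ - 4x² - 4x + 3.
Then h(-2) = -21.

-21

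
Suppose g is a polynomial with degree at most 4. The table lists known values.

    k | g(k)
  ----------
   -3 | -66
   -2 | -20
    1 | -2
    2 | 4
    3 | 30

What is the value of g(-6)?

-492

Write g(k) = ak^4 + bk³ + ck² + dk + e; the 5 given values yield a linear system in the 5 coefficients.
Solving, the leading coefficient vanishes, and g(k) = 2k³ - 2k² - 2k.
Then g(-6) = -492.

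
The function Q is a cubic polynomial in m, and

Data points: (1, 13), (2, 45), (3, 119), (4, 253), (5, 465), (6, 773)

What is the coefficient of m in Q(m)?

2

First differences: 32, 74, 134, 212, 308. Second differences: 42, 60, 78, 96. Third differences: 18, 18, 18.
Level-3 differences are constant, so Q has degree 3.
Fitting a degree-3 polynomial gives Q(m) = 3m³ + 3m² + 2m + 5.
The coefficient of m is 2.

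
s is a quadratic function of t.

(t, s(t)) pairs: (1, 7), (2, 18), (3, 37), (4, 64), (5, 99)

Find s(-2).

22

First differences: 11, 19, 27, 35. Second differences: 8, 8, 8.
Level-2 differences are constant, so s has degree 2.
Fitting a degree-2 polynomial gives s(t) = 4t² - t + 4.
Then s(-2) = 22.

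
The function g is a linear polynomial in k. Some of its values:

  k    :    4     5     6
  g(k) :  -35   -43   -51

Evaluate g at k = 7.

-59

First differences: -8, -8.
Level-1 differences are constant, so g has degree 1.
Fitting a degree-1 polynomial gives g(k) = -8k - 3.
Then g(7) = -59.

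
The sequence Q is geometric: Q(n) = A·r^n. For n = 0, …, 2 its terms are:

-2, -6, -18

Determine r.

Consecutive ratio: -6/(-2) = 3, and -18/(-6) = 3, so r = 3.
Then A·3^0 = -2 gives A = -2, and Q(n) = -2·3^n.

3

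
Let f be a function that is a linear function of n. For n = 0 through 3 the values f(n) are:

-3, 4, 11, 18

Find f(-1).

First differences: 7, 7, 7.
Level-1 differences are constant, so f has degree 1.
Fitting a degree-1 polynomial gives f(n) = 7n - 3.
Then f(-1) = -10.

-10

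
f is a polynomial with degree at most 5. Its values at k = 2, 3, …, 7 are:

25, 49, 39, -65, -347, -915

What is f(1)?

3

First differences: 24, -10, -104, -282, -568. Second differences: -34, -94, -178, -286. Third differences: -60, -84, -108. Fourth differences: -24, -24.
Level-4 differences are constant, so f has degree 4.
Fitting a degree-4 polynomial gives f(k) = -k^4 + 4k³ + 2k² + 3k - 5.
Then f(1) = 3.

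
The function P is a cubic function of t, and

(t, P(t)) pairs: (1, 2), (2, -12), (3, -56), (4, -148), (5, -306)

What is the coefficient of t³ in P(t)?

-3

First differences: -14, -44, -92, -158. Second differences: -30, -48, -66. Third differences: -18, -18.
Level-3 differences are constant, so P has degree 3.
Fitting a degree-3 polynomial gives P(t) = -3t³ + 3t² - 2t + 4.
The coefficient of t³ is -3.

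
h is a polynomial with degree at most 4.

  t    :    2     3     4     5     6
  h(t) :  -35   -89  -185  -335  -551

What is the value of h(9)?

-1715

First differences: -54, -96, -150, -216. Second differences: -42, -54, -66. Third differences: -12, -12.
Level-3 differences are constant, so h has degree 3.
Fitting a degree-3 polynomial gives h(t) = -2t³ - 3t² - t - 5.
Then h(9) = -1715.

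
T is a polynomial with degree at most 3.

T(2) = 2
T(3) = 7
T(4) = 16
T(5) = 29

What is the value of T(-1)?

11

First differences: 5, 9, 13. Second differences: 4, 4.
Level-2 differences are constant, so T has degree 2.
Fitting a degree-2 polynomial gives T(x) = 2x² - 5x + 4.
Then T(-1) = 11.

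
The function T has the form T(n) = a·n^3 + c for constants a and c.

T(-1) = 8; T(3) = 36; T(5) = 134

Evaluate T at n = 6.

From T(-1) = 8 and T(3) = 36: -1a + c = 8 and 27a + c = 36.
Subtracting: 28a = 28, so a = 1; then c = 8 − 1·(-1) = 9.
So T(n) = 1n³ + 9, and T(6) = 225.

225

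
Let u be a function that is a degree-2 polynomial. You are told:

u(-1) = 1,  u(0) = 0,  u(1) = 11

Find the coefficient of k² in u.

Write u(k) = ak² + bk + c; the 3 given values yield a linear system in the 3 coefficients.
Solving, u(k) = 6k² + 5k.
The coefficient of k² is 6.

6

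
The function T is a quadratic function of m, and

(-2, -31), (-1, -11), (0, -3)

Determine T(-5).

-163

Write T(m) = am² + bm + c; the 3 given values yield a linear system in the 3 coefficients.
Solving, T(m) = -6m² + 2m - 3.
Then T(-5) = -163.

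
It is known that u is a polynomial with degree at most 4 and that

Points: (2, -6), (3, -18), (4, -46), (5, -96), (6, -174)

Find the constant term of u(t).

-6

First differences: -12, -28, -50, -78. Second differences: -16, -22, -28. Third differences: -6, -6.
Level-3 differences are constant, so u has degree 3.
Fitting a degree-3 polynomial gives u(t) = -t³ + t² + 2t - 6.
The constant term is u(0) = -6.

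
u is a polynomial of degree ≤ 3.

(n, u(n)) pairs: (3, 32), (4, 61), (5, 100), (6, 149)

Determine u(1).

4

First differences: 29, 39, 49. Second differences: 10, 10.
Level-2 differences are constant, so u has degree 2.
Fitting a degree-2 polynomial gives u(n) = 5n² - 6n + 5.
Then u(1) = 4.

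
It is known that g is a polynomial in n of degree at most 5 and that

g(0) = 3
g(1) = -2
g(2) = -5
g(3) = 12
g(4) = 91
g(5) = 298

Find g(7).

1480

Write g(n) = an^5 + bn^4 + cn³ + dn² + en + p; the 6 given values yield a linear system in the 6 coefficients.
Solving, the leading coefficient vanishes, and g(n) = n^4 - 3n³ + 3n² - 6n + 3.
Then g(7) = 1480.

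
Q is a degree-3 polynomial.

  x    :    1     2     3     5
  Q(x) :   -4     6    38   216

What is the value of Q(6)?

386

Write Q(x) = ax³ + bx² + cx + d; the 4 given values yield a linear system in the 4 coefficients.
Solving, Q(x) = 2x³ - x² - x - 4.
Then Q(6) = 386.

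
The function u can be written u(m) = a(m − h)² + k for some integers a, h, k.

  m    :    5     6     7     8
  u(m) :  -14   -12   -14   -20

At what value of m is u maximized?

First differences 2, -2, -6; second difference -4 = 2a, so a = -2.
Expanding, the m-coefficient is −2ah = 4h; matching it to the data gives h = 6, and then k = -12.
So u(m) = -2(m − 6)² − 12.
Hence h = 6.

6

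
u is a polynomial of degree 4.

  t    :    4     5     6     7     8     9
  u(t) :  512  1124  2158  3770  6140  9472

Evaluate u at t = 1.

8

Write u(t) = at^4 + bt³ + ct² + dt + e; the 6 given values yield a linear system in the 5 coefficients.
Solving, u(t) = t^4 + 4t³ - t + 4.
Then u(1) = 8.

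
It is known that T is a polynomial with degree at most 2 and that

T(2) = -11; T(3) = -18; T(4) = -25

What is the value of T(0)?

First differences: -7, -7.
Level-1 differences are constant, so T has degree 1.
Fitting a degree-1 polynomial gives T(x) = -7x + 3.
Then T(0) = 3.

3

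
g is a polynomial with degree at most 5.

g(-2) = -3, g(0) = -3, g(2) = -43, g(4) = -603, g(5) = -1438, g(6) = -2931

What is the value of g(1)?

-6

Write g(x) = ax^5 + bx^4 + cx³ + dx² + ex + p; the 6 given values yield a linear system in the 6 coefficients.
Solving, the leading coefficient vanishes, and g(x) = -2x^4 - 2x³ + 3x² - 2x - 3.
Then g(1) = -6.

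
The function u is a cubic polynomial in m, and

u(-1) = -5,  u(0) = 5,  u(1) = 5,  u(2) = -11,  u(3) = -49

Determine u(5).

First differences: 10, 0, -16, -38. Second differences: -10, -16, -22. Third differences: -6, -6.
Level-3 differences are constant, so u has degree 3.
Fitting a degree-3 polynomial gives u(m) = -m³ - 5m² + 6m + 5.
Then u(5) = -215.

-215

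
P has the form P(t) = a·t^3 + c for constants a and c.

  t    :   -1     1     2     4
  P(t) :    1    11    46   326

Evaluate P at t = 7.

1721

From P(-1) = 1 and P(1) = 11: -1a + c = 1 and 1a + c = 11.
Subtracting: 2a = 10, so a = 5; then c = 1 − 5·(-1) = 6.
So P(t) = 5t³ + 6, and P(7) = 1721.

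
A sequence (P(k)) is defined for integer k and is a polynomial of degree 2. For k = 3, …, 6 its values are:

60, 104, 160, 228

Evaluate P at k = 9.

First differences: 44, 56, 68. Second differences: 12, 12.
Level-2 differences are constant, so P has degree 2.
Fitting a degree-2 polynomial gives P(k) = 6k² + 2k.
Then P(9) = 504.

504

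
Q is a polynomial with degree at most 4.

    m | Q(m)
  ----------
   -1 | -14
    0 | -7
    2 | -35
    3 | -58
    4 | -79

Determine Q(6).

-91

Write Q(m) = am^4 + bm³ + cm² + dm + e; the 5 given values yield a linear system in the 5 coefficients.
Solving, the leading coefficient vanishes, and Q(m) = m³ - 8m² - 2m - 7.
Then Q(6) = -91.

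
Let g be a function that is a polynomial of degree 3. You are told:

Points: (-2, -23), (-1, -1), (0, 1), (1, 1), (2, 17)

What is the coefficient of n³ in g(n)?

First differences: 22, 2, 0, 16. Second differences: -20, -2, 16. Third differences: 18, 18.
Level-3 differences are constant, so g has degree 3.
Fitting a degree-3 polynomial gives g(n) = 3n³ - n² - 2n + 1.
The coefficient of n³ is 3.

3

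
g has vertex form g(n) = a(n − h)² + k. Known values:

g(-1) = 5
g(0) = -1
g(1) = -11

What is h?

-2

First differences -6, -10; second difference -4 = 2a, so a = -2.
Expanding, the n-coefficient is −2ah = 4h; matching it to the data gives h = -2, and then k = 7.
So g(n) = -2(n + 2)² + 7.
Hence h = -2.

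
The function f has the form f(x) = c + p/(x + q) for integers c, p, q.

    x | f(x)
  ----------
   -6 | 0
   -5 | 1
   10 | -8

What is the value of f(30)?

-6

(f(x) − c)(x + q) = p for each data point; the three points give a linear system in c and q, then p follows.
Solving: c = -5, q = 0, p = -30, so f(x) = -5 − 30/(x + 0).
Then f(30) = -5 − 30/30 = -6.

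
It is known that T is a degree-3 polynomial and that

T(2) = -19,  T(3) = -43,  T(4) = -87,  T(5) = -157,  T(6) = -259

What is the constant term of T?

-7

First differences: -24, -44, -70, -102. Second differences: -20, -26, -32. Third differences: -6, -6.
Level-3 differences are constant, so T has degree 3.
Fitting a degree-3 polynomial gives T(t) = -t³ - t² - 7.
The constant term is T(0) = -7.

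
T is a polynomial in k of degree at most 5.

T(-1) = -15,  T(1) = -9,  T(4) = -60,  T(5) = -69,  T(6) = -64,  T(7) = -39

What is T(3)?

Write T(k) = ak^5 + bk^4 + ck³ + dk² + ek + p; the 6 given values yield a linear system in the 6 coefficients.
Solving, the top 2 coefficients vanish, and T(k) = k³ - 8k² + 2k - 4.
Then T(3) = -43.

-43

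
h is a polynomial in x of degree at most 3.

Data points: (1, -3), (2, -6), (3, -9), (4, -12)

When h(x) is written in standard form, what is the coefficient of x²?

0

First differences: -3, -3, -3.
Level-1 differences are constant, so h has degree 1.
Fitting a degree-1 polynomial gives h(x) = -3x.
The coefficient of x² is 0.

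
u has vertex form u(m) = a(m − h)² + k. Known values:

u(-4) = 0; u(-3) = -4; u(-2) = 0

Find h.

First differences -4, 4; second difference 8 = 2a, so a = 4.
Expanding, the m-coefficient is −2ah = -8h; matching it to the data gives h = -3, and then k = -4.
So u(m) = 4(m + 3)² − 4.
Hence h = -3.

-3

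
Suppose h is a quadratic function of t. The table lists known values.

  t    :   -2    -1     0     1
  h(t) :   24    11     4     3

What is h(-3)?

First differences: -13, -7, -1. Second differences: 6, 6.
Level-2 differences are constant, so h has degree 2.
Fitting a degree-2 polynomial gives h(t) = 3t² - 4t + 4.
Then h(-3) = 43.

43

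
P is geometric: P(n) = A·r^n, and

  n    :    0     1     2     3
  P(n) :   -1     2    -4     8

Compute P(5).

32

Consecutive ratio: 2/(-1) = -2, and -4/2 = -2, so r = -2.
Then A·(-2)^0 = -1 gives A = -1, and P(n) = -1·(-2)^n.
P(5) = -1·(-2)^5 = 32.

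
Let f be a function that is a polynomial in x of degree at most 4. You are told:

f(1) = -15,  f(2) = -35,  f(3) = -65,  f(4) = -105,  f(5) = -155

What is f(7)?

Write f(x) = ax^4 + bx³ + cx² + dx + e; the 5 given values yield a linear system in the 5 coefficients.
Solving, the top 2 coefficients vanish, and f(x) = -5x² - 5x - 5.
Then f(7) = -285.

-285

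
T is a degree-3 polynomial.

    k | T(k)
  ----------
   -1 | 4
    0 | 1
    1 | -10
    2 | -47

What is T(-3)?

Write T(k) = ak³ + bk² + ck + d; the 4 given values yield a linear system in the 4 coefficients.
Solving, T(k) = -3k³ - 4k² - 4k + 1.
Then T(-3) = 58.

58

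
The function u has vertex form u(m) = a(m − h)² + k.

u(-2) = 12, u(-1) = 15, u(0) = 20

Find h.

-3

First differences 3, 5; second difference 2 = 2a, so a = 1.
Expanding, the m-coefficient is −2ah = -2h; matching it to the data gives h = -3, and then k = 11.
So u(m) = 1(m + 3)² + 11.
Hence h = -3.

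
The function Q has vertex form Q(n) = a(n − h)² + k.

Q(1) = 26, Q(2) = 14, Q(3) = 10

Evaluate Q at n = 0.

46

First differences -12, -4; second difference 8 = 2a, so a = 4.
Expanding, the n-coefficient is −2ah = -8h; matching it to the data gives h = 3, and then k = 10.
So Q(n) = 4(n − 3)² + 10.
Q(0) = 4·(-3)² + 10 = 46.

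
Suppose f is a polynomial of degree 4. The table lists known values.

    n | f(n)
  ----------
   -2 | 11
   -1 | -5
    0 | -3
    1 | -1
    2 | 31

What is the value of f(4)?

Write f(n) = an^4 + bn³ + cn² + dn + e; the 5 given values yield a linear system in the 5 coefficients.
Solving, f(n) = 2n^4 + n³ - 2n² + n - 3.
Then f(4) = 545.

545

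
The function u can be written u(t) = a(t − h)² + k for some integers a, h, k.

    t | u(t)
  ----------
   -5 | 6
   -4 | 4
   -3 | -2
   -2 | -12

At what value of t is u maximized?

First differences -2, -6, -10; second difference -4 = 2a, so a = -2.
Expanding, the t-coefficient is −2ah = 4h; matching it to the data gives h = -5, and then k = 6.
So u(t) = -2(t + 5)² + 6.
Hence h = -5.

-5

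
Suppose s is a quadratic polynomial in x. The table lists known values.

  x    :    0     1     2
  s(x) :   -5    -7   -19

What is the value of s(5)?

Write s(x) = ax² + bx + c; the 3 given values yield a linear system in the 3 coefficients.
Solving, s(x) = -5x² + 3x - 5.
Then s(5) = -115.

-115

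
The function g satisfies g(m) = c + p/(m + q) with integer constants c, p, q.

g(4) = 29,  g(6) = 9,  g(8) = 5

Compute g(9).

(g(m) − c)(m + q) = p for each data point; the three points give a linear system in c and q, then p follows.
Solving: c = -1, q = -3, p = 30, so g(m) = -1 + 30/(m − 3).
Then g(9) = -1 + 30/6 = 4.

4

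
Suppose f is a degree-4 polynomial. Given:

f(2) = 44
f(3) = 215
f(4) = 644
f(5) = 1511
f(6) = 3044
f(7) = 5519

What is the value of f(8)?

First differences: 171, 429, 867, 1533, 2475. Second differences: 258, 438, 666, 942. Third differences: 180, 228, 276. Fourth differences: 48, 48.
Level-4 differences are constant, so f has degree 4.
Extending the table by one column gives the next first difference 3741, so f(8) = 5519 + 3741 = 9260.

9260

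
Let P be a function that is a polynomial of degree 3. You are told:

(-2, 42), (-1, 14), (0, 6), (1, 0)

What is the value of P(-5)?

426

Write P(t) = at³ + bt² + ct + d; the 4 given values yield a linear system in the 4 coefficients.
Solving, P(t) = -3t³ + t² - 4t + 6.
Then P(-5) = 426.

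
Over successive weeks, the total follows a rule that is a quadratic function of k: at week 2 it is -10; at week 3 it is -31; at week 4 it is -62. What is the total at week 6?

Write the value at k as Q(k).
Write Q(k) = ak² + bk + c; the 3 given values yield a linear system in the 3 coefficients.
Solving, Q(k) = -5k² + 4k + 2.
Then Q(6) = -154.

-154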